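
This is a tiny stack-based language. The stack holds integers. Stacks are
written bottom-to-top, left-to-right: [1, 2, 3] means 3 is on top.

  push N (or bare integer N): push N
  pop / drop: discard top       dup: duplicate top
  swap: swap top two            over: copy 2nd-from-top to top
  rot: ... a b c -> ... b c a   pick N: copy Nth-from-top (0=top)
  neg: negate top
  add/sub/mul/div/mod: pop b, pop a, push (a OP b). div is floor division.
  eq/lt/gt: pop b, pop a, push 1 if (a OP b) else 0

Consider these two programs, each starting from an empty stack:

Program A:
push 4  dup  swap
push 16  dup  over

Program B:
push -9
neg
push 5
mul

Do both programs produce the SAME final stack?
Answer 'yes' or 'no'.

Answer: no

Derivation:
Program A trace:
  After 'push 4': [4]
  After 'dup': [4, 4]
  After 'swap': [4, 4]
  After 'push 16': [4, 4, 16]
  After 'dup': [4, 4, 16, 16]
  After 'over': [4, 4, 16, 16, 16]
Program A final stack: [4, 4, 16, 16, 16]

Program B trace:
  After 'push -9': [-9]
  After 'neg': [9]
  After 'push 5': [9, 5]
  After 'mul': [45]
Program B final stack: [45]
Same: no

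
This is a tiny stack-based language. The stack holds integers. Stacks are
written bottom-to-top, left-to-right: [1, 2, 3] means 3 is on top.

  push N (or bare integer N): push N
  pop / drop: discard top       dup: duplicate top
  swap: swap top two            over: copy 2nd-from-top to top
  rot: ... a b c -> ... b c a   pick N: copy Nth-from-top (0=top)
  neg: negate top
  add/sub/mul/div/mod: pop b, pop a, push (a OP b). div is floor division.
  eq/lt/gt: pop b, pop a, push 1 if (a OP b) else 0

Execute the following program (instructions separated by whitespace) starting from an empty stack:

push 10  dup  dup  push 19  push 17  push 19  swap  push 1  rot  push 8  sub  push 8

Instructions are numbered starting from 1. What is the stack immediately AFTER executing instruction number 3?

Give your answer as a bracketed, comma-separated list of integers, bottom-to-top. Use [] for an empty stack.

Step 1 ('push 10'): [10]
Step 2 ('dup'): [10, 10]
Step 3 ('dup'): [10, 10, 10]

Answer: [10, 10, 10]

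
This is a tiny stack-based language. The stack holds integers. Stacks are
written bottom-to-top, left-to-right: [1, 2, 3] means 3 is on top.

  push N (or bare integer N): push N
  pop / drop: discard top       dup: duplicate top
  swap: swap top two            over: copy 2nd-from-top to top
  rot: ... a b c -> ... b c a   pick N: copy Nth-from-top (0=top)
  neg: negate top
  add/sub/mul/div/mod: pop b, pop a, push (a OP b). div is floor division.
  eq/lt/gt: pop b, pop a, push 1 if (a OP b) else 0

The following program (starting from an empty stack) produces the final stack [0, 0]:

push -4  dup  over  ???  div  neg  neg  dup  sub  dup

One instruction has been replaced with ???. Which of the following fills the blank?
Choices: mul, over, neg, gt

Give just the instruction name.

Stack before ???: [-4, -4, -4]
Stack after ???:  [-4, 16]
Checking each choice:
  mul: MATCH
  over: produces [-4, -4, 0, 0]
  neg: produces [-4, 0, 0]
  gt: division by zero


Answer: mul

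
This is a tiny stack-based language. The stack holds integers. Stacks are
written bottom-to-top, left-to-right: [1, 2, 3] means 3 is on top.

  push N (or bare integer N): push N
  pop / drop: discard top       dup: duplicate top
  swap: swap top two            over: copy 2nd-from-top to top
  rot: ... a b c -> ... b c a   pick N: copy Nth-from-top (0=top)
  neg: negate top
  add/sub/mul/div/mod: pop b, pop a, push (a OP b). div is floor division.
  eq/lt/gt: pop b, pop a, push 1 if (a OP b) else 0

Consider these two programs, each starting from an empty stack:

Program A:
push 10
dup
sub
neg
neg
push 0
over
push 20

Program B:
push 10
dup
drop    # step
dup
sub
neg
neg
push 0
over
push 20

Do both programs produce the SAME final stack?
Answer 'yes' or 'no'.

Program A trace:
  After 'push 10': [10]
  After 'dup': [10, 10]
  After 'sub': [0]
  After 'neg': [0]
  After 'neg': [0]
  After 'push 0': [0, 0]
  After 'over': [0, 0, 0]
  After 'push 20': [0, 0, 0, 20]
Program A final stack: [0, 0, 0, 20]

Program B trace:
  After 'push 10': [10]
  After 'dup': [10, 10]
  After 'drop': [10]
  After 'dup': [10, 10]
  After 'sub': [0]
  After 'neg': [0]
  After 'neg': [0]
  After 'push 0': [0, 0]
  After 'over': [0, 0, 0]
  After 'push 20': [0, 0, 0, 20]
Program B final stack: [0, 0, 0, 20]
Same: yes

Answer: yes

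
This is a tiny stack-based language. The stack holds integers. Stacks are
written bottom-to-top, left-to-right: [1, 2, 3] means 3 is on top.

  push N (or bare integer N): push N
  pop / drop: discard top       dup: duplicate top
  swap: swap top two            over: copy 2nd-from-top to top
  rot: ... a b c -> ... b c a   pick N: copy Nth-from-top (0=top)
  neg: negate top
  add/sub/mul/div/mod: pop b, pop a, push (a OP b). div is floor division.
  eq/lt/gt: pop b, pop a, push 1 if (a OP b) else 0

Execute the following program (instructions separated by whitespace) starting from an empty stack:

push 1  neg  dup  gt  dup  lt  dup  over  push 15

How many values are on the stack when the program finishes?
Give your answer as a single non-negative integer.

Answer: 4

Derivation:
After 'push 1': stack = [1] (depth 1)
After 'neg': stack = [-1] (depth 1)
After 'dup': stack = [-1, -1] (depth 2)
After 'gt': stack = [0] (depth 1)
After 'dup': stack = [0, 0] (depth 2)
After 'lt': stack = [0] (depth 1)
After 'dup': stack = [0, 0] (depth 2)
After 'over': stack = [0, 0, 0] (depth 3)
After 'push 15': stack = [0, 0, 0, 15] (depth 4)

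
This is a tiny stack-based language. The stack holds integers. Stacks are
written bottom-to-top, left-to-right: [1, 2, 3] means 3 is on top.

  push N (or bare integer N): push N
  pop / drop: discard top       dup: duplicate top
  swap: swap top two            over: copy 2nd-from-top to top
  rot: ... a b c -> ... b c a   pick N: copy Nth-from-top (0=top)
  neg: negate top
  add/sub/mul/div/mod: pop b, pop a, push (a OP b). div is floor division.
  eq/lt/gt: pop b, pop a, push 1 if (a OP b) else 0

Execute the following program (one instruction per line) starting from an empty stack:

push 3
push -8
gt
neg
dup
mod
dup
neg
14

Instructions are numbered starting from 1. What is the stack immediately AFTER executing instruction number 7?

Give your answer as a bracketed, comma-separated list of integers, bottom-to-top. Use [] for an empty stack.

Answer: [0, 0]

Derivation:
Step 1 ('push 3'): [3]
Step 2 ('push -8'): [3, -8]
Step 3 ('gt'): [1]
Step 4 ('neg'): [-1]
Step 5 ('dup'): [-1, -1]
Step 6 ('mod'): [0]
Step 7 ('dup'): [0, 0]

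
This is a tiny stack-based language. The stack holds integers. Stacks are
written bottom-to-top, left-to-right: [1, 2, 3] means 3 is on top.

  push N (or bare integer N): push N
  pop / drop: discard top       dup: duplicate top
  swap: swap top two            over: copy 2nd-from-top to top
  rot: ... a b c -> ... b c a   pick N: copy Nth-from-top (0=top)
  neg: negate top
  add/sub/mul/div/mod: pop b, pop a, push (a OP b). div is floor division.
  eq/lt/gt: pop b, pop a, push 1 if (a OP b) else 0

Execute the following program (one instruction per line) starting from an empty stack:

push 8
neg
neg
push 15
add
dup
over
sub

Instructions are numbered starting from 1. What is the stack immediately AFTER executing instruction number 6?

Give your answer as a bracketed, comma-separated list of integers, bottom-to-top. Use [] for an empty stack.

Step 1 ('push 8'): [8]
Step 2 ('neg'): [-8]
Step 3 ('neg'): [8]
Step 4 ('push 15'): [8, 15]
Step 5 ('add'): [23]
Step 6 ('dup'): [23, 23]

Answer: [23, 23]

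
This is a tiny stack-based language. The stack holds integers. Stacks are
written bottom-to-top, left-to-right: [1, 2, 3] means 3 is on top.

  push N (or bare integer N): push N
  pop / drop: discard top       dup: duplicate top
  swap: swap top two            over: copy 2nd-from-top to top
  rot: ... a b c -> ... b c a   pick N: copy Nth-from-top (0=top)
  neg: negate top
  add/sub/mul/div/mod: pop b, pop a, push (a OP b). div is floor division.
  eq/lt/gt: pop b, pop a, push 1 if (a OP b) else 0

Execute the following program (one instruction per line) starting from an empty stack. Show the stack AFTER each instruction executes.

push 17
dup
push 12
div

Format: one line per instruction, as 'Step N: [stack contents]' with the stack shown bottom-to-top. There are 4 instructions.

Step 1: [17]
Step 2: [17, 17]
Step 3: [17, 17, 12]
Step 4: [17, 1]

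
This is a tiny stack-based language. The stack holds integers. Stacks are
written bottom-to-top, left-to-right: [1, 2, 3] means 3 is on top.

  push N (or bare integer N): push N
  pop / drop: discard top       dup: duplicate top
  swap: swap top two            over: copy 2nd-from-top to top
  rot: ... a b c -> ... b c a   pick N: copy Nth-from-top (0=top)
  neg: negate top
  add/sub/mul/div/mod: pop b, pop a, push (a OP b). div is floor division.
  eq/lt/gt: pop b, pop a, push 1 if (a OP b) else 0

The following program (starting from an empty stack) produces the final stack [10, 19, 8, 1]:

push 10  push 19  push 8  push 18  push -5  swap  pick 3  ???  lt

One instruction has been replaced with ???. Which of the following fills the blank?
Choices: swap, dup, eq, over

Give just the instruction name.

Stack before ???: [10, 19, 8, -5, 18, 19]
Stack after ???:  [10, 19, 8, -5, 0]
Checking each choice:
  swap: produces [10, 19, 8, -5, 0]
  dup: produces [10, 19, 8, -5, 18, 0]
  eq: MATCH
  over: produces [10, 19, 8, -5, 18, 0]


Answer: eq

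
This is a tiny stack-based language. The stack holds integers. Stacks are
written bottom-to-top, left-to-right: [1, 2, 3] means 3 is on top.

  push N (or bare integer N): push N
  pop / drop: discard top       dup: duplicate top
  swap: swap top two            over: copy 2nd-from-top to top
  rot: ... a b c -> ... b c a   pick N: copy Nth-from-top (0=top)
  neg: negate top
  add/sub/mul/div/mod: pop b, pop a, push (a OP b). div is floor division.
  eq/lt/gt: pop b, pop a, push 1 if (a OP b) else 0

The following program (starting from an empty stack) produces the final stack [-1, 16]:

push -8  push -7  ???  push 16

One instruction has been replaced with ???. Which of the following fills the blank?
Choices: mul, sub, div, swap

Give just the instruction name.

Stack before ???: [-8, -7]
Stack after ???:  [-1]
Checking each choice:
  mul: produces [56, 16]
  sub: MATCH
  div: produces [1, 16]
  swap: produces [-7, -8, 16]


Answer: sub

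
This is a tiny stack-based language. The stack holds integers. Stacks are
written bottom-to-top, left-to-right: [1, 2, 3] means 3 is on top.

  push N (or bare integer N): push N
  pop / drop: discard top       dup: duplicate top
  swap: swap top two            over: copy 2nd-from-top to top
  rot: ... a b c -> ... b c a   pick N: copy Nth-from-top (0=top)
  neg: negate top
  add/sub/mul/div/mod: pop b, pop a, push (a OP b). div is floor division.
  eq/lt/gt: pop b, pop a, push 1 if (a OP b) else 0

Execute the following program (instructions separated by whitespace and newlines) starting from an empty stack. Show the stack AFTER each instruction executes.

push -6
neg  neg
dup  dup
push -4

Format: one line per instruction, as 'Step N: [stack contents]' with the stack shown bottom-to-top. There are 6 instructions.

Step 1: [-6]
Step 2: [6]
Step 3: [-6]
Step 4: [-6, -6]
Step 5: [-6, -6, -6]
Step 6: [-6, -6, -6, -4]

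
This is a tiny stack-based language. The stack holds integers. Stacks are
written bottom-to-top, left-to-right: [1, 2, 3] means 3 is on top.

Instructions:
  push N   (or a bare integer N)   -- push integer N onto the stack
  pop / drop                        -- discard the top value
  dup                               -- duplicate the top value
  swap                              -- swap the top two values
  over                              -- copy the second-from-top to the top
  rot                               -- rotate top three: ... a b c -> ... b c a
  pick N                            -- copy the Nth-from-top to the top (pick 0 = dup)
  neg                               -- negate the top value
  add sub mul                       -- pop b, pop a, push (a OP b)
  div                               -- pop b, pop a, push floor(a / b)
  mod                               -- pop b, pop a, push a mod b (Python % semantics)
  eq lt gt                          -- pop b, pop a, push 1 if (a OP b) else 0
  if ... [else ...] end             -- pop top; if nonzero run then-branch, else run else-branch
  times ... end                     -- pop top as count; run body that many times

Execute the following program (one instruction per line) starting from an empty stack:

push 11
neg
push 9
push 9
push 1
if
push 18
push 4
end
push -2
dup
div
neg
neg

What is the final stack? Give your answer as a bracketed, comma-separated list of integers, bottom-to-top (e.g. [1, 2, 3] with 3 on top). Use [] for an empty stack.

After 'push 11': [11]
After 'neg': [-11]
After 'push 9': [-11, 9]
After 'push 9': [-11, 9, 9]
After 'push 1': [-11, 9, 9, 1]
After 'if': [-11, 9, 9]
After 'push 18': [-11, 9, 9, 18]
After 'push 4': [-11, 9, 9, 18, 4]
After 'push -2': [-11, 9, 9, 18, 4, -2]
After 'dup': [-11, 9, 9, 18, 4, -2, -2]
After 'div': [-11, 9, 9, 18, 4, 1]
After 'neg': [-11, 9, 9, 18, 4, -1]
After 'neg': [-11, 9, 9, 18, 4, 1]

Answer: [-11, 9, 9, 18, 4, 1]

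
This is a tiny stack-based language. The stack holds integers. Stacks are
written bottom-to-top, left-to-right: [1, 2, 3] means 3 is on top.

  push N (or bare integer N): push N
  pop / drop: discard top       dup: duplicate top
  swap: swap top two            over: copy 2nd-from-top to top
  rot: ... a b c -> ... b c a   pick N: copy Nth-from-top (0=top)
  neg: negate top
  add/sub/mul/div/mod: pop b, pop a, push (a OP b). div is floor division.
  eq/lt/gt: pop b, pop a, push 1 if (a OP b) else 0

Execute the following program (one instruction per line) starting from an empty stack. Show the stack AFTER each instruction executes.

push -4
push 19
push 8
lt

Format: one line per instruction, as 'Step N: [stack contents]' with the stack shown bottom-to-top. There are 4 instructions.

Step 1: [-4]
Step 2: [-4, 19]
Step 3: [-4, 19, 8]
Step 4: [-4, 0]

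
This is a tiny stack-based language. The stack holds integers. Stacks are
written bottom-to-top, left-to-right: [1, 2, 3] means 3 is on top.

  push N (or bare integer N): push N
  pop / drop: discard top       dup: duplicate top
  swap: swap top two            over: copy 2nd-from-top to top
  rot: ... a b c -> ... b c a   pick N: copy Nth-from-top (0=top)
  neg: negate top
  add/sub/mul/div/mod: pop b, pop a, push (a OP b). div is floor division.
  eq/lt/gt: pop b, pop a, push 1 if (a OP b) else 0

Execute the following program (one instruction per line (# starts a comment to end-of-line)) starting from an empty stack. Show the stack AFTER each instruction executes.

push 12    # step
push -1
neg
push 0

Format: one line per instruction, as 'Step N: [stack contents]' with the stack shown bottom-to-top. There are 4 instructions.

Step 1: [12]
Step 2: [12, -1]
Step 3: [12, 1]
Step 4: [12, 1, 0]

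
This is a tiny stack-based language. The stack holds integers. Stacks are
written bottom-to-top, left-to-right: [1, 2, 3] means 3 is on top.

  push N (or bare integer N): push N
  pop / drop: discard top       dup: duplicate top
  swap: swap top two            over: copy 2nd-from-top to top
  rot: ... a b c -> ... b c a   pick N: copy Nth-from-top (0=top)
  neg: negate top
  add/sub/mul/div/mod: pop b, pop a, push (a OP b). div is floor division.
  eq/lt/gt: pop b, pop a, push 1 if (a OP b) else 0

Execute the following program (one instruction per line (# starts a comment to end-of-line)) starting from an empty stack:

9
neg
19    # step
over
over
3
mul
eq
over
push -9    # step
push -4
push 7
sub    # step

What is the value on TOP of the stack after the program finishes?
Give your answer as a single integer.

After 'push 9': [9]
After 'neg': [-9]
After 'push 19': [-9, 19]
After 'over': [-9, 19, -9]
After 'over': [-9, 19, -9, 19]
After 'push 3': [-9, 19, -9, 19, 3]
After 'mul': [-9, 19, -9, 57]
After 'eq': [-9, 19, 0]
After 'over': [-9, 19, 0, 19]
After 'push -9': [-9, 19, 0, 19, -9]
After 'push -4': [-9, 19, 0, 19, -9, -4]
After 'push 7': [-9, 19, 0, 19, -9, -4, 7]
After 'sub': [-9, 19, 0, 19, -9, -11]

Answer: -11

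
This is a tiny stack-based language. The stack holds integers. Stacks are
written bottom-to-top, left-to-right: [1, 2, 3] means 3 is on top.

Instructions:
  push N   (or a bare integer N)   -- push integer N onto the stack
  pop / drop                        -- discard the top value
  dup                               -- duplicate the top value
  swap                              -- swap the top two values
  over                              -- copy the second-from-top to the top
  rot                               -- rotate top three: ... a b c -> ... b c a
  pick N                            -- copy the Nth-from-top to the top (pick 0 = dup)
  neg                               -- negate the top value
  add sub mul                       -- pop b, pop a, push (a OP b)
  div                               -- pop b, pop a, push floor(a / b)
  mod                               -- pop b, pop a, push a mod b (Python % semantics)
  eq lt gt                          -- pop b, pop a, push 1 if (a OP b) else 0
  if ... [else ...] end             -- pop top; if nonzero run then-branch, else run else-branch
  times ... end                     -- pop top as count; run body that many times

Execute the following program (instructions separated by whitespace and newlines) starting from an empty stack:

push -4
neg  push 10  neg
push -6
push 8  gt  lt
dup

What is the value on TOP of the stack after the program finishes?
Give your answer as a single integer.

After 'push -4': [-4]
After 'neg': [4]
After 'push 10': [4, 10]
After 'neg': [4, -10]
After 'push -6': [4, -10, -6]
After 'push 8': [4, -10, -6, 8]
After 'gt': [4, -10, 0]
After 'lt': [4, 1]
After 'dup': [4, 1, 1]

Answer: 1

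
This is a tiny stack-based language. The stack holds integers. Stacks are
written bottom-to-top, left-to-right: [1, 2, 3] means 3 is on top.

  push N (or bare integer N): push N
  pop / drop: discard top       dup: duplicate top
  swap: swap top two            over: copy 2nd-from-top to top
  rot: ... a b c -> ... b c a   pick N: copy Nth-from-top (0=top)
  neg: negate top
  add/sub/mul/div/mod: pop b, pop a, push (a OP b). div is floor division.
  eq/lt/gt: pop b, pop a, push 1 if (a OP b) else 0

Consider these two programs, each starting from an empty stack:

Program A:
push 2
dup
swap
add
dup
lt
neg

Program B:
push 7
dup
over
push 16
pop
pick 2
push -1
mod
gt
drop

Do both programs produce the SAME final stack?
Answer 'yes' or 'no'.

Answer: no

Derivation:
Program A trace:
  After 'push 2': [2]
  After 'dup': [2, 2]
  After 'swap': [2, 2]
  After 'add': [4]
  After 'dup': [4, 4]
  After 'lt': [0]
  After 'neg': [0]
Program A final stack: [0]

Program B trace:
  After 'push 7': [7]
  After 'dup': [7, 7]
  After 'over': [7, 7, 7]
  After 'push 16': [7, 7, 7, 16]
  After 'pop': [7, 7, 7]
  After 'pick 2': [7, 7, 7, 7]
  After 'push -1': [7, 7, 7, 7, -1]
  After 'mod': [7, 7, 7, 0]
  After 'gt': [7, 7, 1]
  After 'drop': [7, 7]
Program B final stack: [7, 7]
Same: no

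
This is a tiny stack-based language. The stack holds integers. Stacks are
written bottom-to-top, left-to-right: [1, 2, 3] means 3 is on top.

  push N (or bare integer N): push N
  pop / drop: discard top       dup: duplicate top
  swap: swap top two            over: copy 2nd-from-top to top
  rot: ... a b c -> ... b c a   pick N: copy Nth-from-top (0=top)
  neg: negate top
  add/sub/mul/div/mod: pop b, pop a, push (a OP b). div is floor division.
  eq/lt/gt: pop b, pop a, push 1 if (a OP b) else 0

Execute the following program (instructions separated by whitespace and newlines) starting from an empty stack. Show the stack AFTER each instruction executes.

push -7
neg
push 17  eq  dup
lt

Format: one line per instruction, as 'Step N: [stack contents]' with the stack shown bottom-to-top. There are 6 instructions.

Step 1: [-7]
Step 2: [7]
Step 3: [7, 17]
Step 4: [0]
Step 5: [0, 0]
Step 6: [0]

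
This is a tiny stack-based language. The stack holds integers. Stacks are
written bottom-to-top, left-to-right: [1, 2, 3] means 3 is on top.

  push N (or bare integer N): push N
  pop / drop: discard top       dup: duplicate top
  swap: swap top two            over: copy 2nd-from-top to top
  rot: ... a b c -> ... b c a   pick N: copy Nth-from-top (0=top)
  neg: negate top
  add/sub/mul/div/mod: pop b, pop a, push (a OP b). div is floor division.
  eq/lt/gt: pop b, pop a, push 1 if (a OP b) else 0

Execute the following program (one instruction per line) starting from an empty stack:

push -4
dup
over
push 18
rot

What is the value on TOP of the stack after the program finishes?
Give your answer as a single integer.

After 'push -4': [-4]
After 'dup': [-4, -4]
After 'over': [-4, -4, -4]
After 'push 18': [-4, -4, -4, 18]
After 'rot': [-4, -4, 18, -4]

Answer: -4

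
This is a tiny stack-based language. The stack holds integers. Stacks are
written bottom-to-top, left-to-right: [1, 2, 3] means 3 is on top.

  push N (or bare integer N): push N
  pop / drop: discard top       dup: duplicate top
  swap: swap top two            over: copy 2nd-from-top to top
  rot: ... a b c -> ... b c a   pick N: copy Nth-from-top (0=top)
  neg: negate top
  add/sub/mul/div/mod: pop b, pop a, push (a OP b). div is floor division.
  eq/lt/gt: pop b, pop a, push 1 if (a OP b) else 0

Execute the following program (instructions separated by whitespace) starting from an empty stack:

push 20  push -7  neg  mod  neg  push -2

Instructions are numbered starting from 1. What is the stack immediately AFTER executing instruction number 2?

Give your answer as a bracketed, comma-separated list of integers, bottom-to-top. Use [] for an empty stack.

Answer: [20, -7]

Derivation:
Step 1 ('push 20'): [20]
Step 2 ('push -7'): [20, -7]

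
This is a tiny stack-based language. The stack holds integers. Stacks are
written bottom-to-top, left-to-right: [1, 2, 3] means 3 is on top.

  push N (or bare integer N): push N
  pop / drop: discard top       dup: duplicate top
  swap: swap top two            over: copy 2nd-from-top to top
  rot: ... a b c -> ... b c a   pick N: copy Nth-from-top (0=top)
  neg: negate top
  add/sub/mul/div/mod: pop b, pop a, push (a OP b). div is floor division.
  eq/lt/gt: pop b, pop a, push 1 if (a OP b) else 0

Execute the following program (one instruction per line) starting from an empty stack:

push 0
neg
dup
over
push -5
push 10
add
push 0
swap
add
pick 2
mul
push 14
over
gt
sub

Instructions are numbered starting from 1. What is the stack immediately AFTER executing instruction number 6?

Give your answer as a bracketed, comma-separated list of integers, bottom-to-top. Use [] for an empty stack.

Answer: [0, 0, 0, -5, 10]

Derivation:
Step 1 ('push 0'): [0]
Step 2 ('neg'): [0]
Step 3 ('dup'): [0, 0]
Step 4 ('over'): [0, 0, 0]
Step 5 ('push -5'): [0, 0, 0, -5]
Step 6 ('push 10'): [0, 0, 0, -5, 10]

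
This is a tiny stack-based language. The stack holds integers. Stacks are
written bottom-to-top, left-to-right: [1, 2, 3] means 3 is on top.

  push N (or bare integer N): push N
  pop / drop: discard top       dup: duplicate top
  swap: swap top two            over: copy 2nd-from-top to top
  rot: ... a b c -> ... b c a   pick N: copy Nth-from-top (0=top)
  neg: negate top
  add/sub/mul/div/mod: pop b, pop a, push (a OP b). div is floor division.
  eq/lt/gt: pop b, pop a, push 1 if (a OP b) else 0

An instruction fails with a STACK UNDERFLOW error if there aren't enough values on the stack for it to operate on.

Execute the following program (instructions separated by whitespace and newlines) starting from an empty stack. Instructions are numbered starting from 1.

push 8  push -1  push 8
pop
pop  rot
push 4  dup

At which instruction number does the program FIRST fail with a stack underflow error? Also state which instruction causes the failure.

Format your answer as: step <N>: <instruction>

Answer: step 6: rot

Derivation:
Step 1 ('push 8'): stack = [8], depth = 1
Step 2 ('push -1'): stack = [8, -1], depth = 2
Step 3 ('push 8'): stack = [8, -1, 8], depth = 3
Step 4 ('pop'): stack = [8, -1], depth = 2
Step 5 ('pop'): stack = [8], depth = 1
Step 6 ('rot'): needs 3 value(s) but depth is 1 — STACK UNDERFLOW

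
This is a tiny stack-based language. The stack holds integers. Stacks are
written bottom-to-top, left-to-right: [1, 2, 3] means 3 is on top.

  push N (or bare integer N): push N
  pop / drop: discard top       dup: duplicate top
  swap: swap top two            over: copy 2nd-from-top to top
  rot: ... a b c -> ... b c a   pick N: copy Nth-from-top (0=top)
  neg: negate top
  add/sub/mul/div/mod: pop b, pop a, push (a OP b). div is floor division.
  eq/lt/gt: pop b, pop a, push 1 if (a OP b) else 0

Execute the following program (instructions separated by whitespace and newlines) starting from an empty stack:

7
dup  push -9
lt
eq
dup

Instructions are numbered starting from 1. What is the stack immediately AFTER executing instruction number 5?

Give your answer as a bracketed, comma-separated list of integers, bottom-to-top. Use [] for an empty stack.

Answer: [0]

Derivation:
Step 1 ('7'): [7]
Step 2 ('dup'): [7, 7]
Step 3 ('push -9'): [7, 7, -9]
Step 4 ('lt'): [7, 0]
Step 5 ('eq'): [0]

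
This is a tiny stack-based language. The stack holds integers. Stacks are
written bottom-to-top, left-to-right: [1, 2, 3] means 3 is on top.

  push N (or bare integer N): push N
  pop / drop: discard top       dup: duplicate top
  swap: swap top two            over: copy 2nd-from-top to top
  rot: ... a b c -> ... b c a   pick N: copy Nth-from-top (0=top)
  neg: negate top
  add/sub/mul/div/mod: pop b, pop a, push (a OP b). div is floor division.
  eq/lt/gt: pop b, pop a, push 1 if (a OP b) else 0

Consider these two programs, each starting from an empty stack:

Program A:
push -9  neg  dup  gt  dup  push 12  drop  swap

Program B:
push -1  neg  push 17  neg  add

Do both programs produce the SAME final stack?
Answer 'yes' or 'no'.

Answer: no

Derivation:
Program A trace:
  After 'push -9': [-9]
  After 'neg': [9]
  After 'dup': [9, 9]
  After 'gt': [0]
  After 'dup': [0, 0]
  After 'push 12': [0, 0, 12]
  After 'drop': [0, 0]
  After 'swap': [0, 0]
Program A final stack: [0, 0]

Program B trace:
  After 'push -1': [-1]
  After 'neg': [1]
  After 'push 17': [1, 17]
  After 'neg': [1, -17]
  After 'add': [-16]
Program B final stack: [-16]
Same: no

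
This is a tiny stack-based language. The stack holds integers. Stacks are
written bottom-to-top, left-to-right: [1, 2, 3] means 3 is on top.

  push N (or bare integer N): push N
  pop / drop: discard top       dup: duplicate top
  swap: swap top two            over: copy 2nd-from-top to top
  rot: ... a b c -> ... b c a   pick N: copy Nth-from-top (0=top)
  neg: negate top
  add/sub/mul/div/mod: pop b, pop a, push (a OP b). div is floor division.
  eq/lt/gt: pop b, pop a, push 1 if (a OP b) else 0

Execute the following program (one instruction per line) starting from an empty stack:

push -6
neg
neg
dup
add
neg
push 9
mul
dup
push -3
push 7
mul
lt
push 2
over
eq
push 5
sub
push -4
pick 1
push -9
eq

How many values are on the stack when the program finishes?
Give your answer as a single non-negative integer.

After 'push -6': stack = [-6] (depth 1)
After 'neg': stack = [6] (depth 1)
After 'neg': stack = [-6] (depth 1)
After 'dup': stack = [-6, -6] (depth 2)
After 'add': stack = [-12] (depth 1)
After 'neg': stack = [12] (depth 1)
After 'push 9': stack = [12, 9] (depth 2)
After 'mul': stack = [108] (depth 1)
After 'dup': stack = [108, 108] (depth 2)
After 'push -3': stack = [108, 108, -3] (depth 3)
  ...
After 'lt': stack = [108, 0] (depth 2)
After 'push 2': stack = [108, 0, 2] (depth 3)
After 'over': stack = [108, 0, 2, 0] (depth 4)
After 'eq': stack = [108, 0, 0] (depth 3)
After 'push 5': stack = [108, 0, 0, 5] (depth 4)
After 'sub': stack = [108, 0, -5] (depth 3)
After 'push -4': stack = [108, 0, -5, -4] (depth 4)
After 'pick 1': stack = [108, 0, -5, -4, -5] (depth 5)
After 'push -9': stack = [108, 0, -5, -4, -5, -9] (depth 6)
After 'eq': stack = [108, 0, -5, -4, 0] (depth 5)

Answer: 5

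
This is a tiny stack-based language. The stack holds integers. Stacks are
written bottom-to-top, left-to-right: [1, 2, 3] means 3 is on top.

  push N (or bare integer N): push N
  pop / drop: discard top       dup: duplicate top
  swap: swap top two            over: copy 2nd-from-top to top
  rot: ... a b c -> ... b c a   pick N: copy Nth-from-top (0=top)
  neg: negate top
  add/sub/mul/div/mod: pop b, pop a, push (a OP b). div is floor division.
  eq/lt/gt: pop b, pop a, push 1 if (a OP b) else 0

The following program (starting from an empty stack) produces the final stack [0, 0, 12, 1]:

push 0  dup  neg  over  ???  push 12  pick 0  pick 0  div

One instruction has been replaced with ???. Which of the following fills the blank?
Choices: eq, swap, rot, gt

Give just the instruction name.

Answer: gt

Derivation:
Stack before ???: [0, 0, 0]
Stack after ???:  [0, 0]
Checking each choice:
  eq: produces [0, 1, 12, 1]
  swap: produces [0, 0, 0, 12, 1]
  rot: produces [0, 0, 0, 12, 1]
  gt: MATCH


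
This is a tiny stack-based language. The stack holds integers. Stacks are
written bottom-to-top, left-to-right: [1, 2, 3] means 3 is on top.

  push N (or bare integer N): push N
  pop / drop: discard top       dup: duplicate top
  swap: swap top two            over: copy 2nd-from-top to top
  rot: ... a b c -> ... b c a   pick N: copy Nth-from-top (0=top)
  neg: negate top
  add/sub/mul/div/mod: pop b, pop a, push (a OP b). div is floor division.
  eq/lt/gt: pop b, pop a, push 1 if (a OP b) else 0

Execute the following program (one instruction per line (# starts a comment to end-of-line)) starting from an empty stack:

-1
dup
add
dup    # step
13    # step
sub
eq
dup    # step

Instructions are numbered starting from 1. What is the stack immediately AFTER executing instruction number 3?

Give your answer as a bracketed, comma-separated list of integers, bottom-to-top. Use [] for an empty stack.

Step 1 ('-1'): [-1]
Step 2 ('dup'): [-1, -1]
Step 3 ('add'): [-2]

Answer: [-2]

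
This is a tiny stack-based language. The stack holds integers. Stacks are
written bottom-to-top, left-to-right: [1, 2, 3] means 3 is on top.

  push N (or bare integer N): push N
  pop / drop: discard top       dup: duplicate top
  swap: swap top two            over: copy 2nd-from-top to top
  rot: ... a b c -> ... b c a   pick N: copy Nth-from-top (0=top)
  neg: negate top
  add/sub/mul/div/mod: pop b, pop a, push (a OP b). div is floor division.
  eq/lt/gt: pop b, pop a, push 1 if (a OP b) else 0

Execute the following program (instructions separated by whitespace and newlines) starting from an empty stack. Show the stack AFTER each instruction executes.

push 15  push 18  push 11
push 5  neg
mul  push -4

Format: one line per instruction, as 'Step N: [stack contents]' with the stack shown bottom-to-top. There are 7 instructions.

Step 1: [15]
Step 2: [15, 18]
Step 3: [15, 18, 11]
Step 4: [15, 18, 11, 5]
Step 5: [15, 18, 11, -5]
Step 6: [15, 18, -55]
Step 7: [15, 18, -55, -4]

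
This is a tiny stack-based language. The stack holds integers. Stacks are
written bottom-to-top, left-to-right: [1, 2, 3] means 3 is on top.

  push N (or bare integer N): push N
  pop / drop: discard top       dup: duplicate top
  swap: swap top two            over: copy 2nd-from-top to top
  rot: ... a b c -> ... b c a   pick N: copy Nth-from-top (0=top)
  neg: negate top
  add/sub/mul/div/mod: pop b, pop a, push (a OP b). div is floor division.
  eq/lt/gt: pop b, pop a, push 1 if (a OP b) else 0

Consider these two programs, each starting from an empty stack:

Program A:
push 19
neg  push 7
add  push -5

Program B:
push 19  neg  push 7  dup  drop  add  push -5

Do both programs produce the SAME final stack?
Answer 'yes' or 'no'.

Answer: yes

Derivation:
Program A trace:
  After 'push 19': [19]
  After 'neg': [-19]
  After 'push 7': [-19, 7]
  After 'add': [-12]
  After 'push -5': [-12, -5]
Program A final stack: [-12, -5]

Program B trace:
  After 'push 19': [19]
  After 'neg': [-19]
  After 'push 7': [-19, 7]
  After 'dup': [-19, 7, 7]
  After 'drop': [-19, 7]
  After 'add': [-12]
  After 'push -5': [-12, -5]
Program B final stack: [-12, -5]
Same: yes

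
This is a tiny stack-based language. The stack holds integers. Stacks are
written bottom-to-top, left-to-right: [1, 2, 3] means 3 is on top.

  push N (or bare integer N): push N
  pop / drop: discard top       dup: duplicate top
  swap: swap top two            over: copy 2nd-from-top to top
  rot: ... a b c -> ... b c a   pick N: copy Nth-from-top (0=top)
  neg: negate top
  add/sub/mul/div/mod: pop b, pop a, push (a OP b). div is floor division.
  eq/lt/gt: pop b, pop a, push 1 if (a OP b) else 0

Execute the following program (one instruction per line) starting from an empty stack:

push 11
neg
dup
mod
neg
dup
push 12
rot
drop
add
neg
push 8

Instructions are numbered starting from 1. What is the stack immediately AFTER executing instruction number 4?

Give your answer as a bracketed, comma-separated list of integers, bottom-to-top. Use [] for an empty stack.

Step 1 ('push 11'): [11]
Step 2 ('neg'): [-11]
Step 3 ('dup'): [-11, -11]
Step 4 ('mod'): [0]

Answer: [0]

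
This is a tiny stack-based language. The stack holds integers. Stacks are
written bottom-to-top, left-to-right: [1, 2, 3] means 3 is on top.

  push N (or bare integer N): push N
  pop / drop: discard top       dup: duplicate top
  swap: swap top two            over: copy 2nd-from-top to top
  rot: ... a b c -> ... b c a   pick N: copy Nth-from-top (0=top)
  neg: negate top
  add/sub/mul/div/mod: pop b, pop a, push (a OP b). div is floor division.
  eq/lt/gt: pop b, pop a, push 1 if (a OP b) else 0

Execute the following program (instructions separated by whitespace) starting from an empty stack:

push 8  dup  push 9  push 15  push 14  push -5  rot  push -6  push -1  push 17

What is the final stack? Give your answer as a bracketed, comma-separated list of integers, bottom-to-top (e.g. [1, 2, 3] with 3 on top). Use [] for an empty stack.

Answer: [8, 8, 9, 14, -5, 15, -6, -1, 17]

Derivation:
After 'push 8': [8]
After 'dup': [8, 8]
After 'push 9': [8, 8, 9]
After 'push 15': [8, 8, 9, 15]
After 'push 14': [8, 8, 9, 15, 14]
After 'push -5': [8, 8, 9, 15, 14, -5]
After 'rot': [8, 8, 9, 14, -5, 15]
After 'push -6': [8, 8, 9, 14, -5, 15, -6]
After 'push -1': [8, 8, 9, 14, -5, 15, -6, -1]
After 'push 17': [8, 8, 9, 14, -5, 15, -6, -1, 17]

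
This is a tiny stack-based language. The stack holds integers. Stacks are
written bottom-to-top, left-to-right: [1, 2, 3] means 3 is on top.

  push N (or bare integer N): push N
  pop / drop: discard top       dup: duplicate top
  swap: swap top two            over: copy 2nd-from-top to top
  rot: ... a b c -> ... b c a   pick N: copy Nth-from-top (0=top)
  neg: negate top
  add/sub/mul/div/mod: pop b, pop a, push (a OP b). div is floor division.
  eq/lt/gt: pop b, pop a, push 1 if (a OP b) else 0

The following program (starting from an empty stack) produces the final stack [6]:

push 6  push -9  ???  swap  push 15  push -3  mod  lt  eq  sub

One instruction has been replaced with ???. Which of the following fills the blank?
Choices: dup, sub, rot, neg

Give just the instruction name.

Stack before ???: [6, -9]
Stack after ???:  [6, -9, -9]
Checking each choice:
  dup: MATCH
  sub: stack underflow (need 2, have 1)
  rot: stack underflow (need 3, have 2)
  neg: stack underflow (need 2, have 1)


Answer: dup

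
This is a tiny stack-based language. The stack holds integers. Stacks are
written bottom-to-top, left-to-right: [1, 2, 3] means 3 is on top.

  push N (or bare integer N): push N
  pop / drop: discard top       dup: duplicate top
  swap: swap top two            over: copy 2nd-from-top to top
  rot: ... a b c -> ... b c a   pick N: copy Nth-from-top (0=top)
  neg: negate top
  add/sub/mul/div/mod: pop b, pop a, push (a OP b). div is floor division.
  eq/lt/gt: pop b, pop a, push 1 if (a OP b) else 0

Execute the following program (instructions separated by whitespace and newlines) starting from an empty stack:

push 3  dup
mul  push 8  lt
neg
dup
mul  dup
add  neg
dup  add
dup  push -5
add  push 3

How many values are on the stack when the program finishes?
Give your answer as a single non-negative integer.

After 'push 3': stack = [3] (depth 1)
After 'dup': stack = [3, 3] (depth 2)
After 'mul': stack = [9] (depth 1)
After 'push 8': stack = [9, 8] (depth 2)
After 'lt': stack = [0] (depth 1)
After 'neg': stack = [0] (depth 1)
After 'dup': stack = [0, 0] (depth 2)
After 'mul': stack = [0] (depth 1)
After 'dup': stack = [0, 0] (depth 2)
After 'add': stack = [0] (depth 1)
After 'neg': stack = [0] (depth 1)
After 'dup': stack = [0, 0] (depth 2)
After 'add': stack = [0] (depth 1)
After 'dup': stack = [0, 0] (depth 2)
After 'push -5': stack = [0, 0, -5] (depth 3)
After 'add': stack = [0, -5] (depth 2)
After 'push 3': stack = [0, -5, 3] (depth 3)

Answer: 3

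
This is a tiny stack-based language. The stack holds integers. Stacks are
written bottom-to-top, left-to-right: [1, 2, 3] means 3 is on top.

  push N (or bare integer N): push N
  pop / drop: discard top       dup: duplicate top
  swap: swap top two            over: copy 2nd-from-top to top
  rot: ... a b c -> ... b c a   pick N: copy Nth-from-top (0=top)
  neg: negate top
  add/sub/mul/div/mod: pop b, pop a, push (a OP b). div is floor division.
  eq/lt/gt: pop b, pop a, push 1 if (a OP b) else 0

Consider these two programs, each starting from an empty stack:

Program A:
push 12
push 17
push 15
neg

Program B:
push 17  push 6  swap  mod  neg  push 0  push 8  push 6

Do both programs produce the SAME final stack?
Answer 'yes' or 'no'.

Answer: no

Derivation:
Program A trace:
  After 'push 12': [12]
  After 'push 17': [12, 17]
  After 'push 15': [12, 17, 15]
  After 'neg': [12, 17, -15]
Program A final stack: [12, 17, -15]

Program B trace:
  After 'push 17': [17]
  After 'push 6': [17, 6]
  After 'swap': [6, 17]
  After 'mod': [6]
  After 'neg': [-6]
  After 'push 0': [-6, 0]
  After 'push 8': [-6, 0, 8]
  After 'push 6': [-6, 0, 8, 6]
Program B final stack: [-6, 0, 8, 6]
Same: no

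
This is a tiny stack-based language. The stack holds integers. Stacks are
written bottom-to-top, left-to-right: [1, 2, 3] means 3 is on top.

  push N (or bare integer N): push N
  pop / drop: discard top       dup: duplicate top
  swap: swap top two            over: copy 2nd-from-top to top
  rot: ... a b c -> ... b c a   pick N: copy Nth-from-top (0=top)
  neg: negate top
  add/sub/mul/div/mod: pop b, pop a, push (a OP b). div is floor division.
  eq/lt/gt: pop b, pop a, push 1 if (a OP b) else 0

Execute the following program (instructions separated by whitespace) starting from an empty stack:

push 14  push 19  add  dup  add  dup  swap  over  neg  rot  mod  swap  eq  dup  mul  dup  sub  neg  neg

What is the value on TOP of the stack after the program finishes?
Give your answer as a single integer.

After 'push 14': [14]
After 'push 19': [14, 19]
After 'add': [33]
After 'dup': [33, 33]
After 'add': [66]
After 'dup': [66, 66]
After 'swap': [66, 66]
After 'over': [66, 66, 66]
After 'neg': [66, 66, -66]
After 'rot': [66, -66, 66]
After 'mod': [66, 0]
After 'swap': [0, 66]
After 'eq': [0]
After 'dup': [0, 0]
After 'mul': [0]
After 'dup': [0, 0]
After 'sub': [0]
After 'neg': [0]
After 'neg': [0]

Answer: 0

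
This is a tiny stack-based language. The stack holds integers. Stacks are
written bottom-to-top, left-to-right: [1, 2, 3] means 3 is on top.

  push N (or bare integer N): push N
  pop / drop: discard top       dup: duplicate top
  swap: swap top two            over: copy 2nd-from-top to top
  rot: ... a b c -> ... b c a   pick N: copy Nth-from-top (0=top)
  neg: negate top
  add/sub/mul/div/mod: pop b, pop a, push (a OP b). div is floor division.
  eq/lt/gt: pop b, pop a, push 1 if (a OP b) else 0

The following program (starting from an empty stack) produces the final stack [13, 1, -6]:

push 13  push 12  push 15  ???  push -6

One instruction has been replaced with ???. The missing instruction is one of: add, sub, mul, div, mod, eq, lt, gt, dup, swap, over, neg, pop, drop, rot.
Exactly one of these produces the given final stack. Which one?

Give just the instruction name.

Stack before ???: [13, 12, 15]
Stack after ???:  [13, 1]
The instruction that transforms [13, 12, 15] -> [13, 1] is: lt

Answer: lt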